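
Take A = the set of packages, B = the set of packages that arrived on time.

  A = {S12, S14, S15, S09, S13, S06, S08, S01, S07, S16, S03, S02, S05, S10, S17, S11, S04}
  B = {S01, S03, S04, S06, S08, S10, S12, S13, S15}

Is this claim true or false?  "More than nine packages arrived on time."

False

Truth condition: |A ∩ B| > 9.
|A| = 17, |A ∩ B| = 9, |A ∖ B| = 8.
|A ∩ B| = 9, so the statement is false.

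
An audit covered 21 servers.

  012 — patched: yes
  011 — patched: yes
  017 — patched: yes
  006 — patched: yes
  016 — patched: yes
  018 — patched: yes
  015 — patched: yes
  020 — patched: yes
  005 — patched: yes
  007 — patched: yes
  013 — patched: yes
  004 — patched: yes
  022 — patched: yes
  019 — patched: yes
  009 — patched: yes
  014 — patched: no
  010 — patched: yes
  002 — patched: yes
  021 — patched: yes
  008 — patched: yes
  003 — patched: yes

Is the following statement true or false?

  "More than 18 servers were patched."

True

'More than 18 servers were patched' holds iff |A ∩ B| > 18.
|A| = 21, |A ∩ B| = 20, |A ∖ B| = 1.
|A ∩ B| = 20, so the statement is true.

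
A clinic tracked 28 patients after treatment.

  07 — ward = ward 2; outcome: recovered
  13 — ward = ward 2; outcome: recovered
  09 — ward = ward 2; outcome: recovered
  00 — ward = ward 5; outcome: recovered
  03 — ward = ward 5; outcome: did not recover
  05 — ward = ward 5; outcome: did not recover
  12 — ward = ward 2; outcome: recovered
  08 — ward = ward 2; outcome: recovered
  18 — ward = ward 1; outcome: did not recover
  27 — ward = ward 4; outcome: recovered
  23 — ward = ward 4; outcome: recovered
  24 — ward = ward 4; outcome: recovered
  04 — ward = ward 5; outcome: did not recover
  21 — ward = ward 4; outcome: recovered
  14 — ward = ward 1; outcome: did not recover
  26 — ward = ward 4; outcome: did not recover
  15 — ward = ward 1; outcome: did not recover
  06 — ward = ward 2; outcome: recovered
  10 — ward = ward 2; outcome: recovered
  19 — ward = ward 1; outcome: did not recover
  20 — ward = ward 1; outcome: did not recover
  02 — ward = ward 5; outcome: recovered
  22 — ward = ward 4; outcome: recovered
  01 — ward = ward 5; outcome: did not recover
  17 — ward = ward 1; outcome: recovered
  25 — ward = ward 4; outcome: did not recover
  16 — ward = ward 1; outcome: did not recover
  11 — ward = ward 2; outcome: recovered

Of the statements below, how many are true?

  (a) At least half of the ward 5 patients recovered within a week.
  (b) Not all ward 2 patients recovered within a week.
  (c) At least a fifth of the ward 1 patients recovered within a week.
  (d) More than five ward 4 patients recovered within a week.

(a) ward 5: |A| = 6, |A ∩ B| = 2; needs |A ∩ B| ≥ |A ∖ B| — false.
(b) ward 2: |A| = 8, |A ∩ B| = 8; needs A ⊄ B (|A ∖ B| ≥ 1) — false.
(c) ward 1: |A| = 7, |A ∩ B| = 1; needs |A ∩ B| / |A| ≥ 1/5 — false.
(d) ward 4: |A| = 7, |A ∩ B| = 5; needs |A ∩ B| > 5 — false.

0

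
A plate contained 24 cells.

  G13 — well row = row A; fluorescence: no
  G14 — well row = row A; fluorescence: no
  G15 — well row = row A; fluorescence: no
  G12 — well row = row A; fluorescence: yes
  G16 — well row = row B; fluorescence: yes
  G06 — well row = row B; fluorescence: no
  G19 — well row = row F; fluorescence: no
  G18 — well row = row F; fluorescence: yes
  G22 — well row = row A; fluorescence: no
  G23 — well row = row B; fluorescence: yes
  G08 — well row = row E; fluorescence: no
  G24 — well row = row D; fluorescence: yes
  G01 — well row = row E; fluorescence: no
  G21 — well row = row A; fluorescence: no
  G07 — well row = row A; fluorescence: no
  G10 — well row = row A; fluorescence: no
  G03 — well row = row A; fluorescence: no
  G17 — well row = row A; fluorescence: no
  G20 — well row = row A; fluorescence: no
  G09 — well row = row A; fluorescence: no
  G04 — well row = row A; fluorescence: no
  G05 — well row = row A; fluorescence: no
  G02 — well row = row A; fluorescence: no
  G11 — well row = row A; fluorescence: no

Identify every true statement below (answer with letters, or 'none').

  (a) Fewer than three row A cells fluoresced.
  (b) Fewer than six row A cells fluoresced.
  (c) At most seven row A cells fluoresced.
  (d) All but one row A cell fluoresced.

|A| = 16, |A ∩ B| = 1, |A ∖ B| = 15.
(a) |A ∩ B| < 3: holds.
(b) |A ∩ B| < 6: holds.
(c) |A ∩ B| ≤ 7: holds.
(d) |A ∖ B| = 1: fails.

(a), (b), (c)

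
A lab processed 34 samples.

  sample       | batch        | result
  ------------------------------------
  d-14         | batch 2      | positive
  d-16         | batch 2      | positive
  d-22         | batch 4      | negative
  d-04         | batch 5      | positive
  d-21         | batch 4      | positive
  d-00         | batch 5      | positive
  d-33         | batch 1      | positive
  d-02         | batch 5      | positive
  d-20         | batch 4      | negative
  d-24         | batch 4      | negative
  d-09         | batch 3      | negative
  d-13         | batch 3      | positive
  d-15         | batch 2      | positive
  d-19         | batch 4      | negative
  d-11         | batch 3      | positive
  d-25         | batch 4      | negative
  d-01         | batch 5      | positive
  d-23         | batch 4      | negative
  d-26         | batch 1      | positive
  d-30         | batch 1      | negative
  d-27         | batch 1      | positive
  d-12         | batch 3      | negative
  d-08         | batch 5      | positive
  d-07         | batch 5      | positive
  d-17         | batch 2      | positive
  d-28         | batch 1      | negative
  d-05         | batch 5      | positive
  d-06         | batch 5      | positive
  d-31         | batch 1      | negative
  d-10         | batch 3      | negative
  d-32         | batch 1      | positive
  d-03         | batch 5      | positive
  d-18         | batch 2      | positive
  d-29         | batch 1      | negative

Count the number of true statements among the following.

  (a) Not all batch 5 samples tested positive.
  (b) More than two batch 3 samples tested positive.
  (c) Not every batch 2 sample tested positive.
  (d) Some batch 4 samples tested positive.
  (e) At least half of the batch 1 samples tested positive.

(a) batch 5: |A| = 9, |A ∩ B| = 9; needs A ⊄ B (|A ∖ B| ≥ 1) — false.
(b) batch 3: |A| = 5, |A ∩ B| = 2; needs |A ∩ B| > 2 — false.
(c) batch 2: |A| = 5, |A ∩ B| = 5; needs A ⊄ B (|A ∖ B| ≥ 1) — false.
(d) batch 4: |A| = 7, |A ∩ B| = 1; needs A ∩ B ≠ ∅ (|A ∩ B| ≥ 1) — true.
(e) batch 1: |A| = 8, |A ∩ B| = 4; needs |A ∩ B| ≥ |A ∖ B| — true.

2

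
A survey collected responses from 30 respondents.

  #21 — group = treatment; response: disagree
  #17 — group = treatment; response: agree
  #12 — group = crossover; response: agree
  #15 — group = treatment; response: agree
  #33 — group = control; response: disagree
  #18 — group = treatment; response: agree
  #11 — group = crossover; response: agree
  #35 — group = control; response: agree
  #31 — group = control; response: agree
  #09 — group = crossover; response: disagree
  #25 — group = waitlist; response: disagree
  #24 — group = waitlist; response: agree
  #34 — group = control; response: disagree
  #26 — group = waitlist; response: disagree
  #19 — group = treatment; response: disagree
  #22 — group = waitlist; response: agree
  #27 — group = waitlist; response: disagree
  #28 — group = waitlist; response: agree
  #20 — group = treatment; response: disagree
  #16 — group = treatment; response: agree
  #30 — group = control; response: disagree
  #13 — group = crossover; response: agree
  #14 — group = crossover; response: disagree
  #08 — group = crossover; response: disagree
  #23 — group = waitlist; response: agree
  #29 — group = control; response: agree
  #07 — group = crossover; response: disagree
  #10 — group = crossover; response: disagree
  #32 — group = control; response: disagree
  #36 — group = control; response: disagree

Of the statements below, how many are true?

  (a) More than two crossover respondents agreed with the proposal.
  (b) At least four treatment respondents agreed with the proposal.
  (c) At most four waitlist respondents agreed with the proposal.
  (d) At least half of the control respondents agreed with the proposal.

(a) crossover: |A| = 8, |A ∩ B| = 3; needs |A ∩ B| > 2 — true.
(b) treatment: |A| = 7, |A ∩ B| = 4; needs |A ∩ B| ≥ 4 — true.
(c) waitlist: |A| = 7, |A ∩ B| = 4; needs |A ∩ B| ≤ 4 — true.
(d) control: |A| = 8, |A ∩ B| = 3; needs |A ∩ B| ≥ |A ∖ B| — false.

3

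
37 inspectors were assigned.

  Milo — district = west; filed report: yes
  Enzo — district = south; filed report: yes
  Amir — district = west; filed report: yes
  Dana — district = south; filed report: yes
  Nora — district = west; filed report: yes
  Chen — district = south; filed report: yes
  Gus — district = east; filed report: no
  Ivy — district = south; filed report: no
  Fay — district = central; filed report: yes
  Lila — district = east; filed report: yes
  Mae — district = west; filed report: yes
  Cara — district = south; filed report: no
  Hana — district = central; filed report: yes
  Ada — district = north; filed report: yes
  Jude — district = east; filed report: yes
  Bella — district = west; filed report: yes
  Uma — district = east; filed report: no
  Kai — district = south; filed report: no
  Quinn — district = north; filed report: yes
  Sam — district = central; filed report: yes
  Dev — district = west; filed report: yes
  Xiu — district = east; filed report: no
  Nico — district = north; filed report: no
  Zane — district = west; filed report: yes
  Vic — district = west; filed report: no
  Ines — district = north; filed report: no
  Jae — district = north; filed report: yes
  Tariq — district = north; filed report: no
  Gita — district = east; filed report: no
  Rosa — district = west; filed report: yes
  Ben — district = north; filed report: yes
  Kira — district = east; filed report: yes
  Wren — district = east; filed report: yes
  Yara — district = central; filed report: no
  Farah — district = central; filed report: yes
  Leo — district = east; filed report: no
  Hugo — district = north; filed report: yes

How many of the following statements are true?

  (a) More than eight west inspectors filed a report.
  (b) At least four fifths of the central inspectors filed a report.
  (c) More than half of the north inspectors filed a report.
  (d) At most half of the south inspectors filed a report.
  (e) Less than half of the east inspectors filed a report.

(a) west: |A| = 9, |A ∩ B| = 8; needs |A ∩ B| > 8 — false.
(b) central: |A| = 5, |A ∩ B| = 4; needs |A ∩ B| / |A| ≥ 4/5 — true.
(c) north: |A| = 8, |A ∩ B| = 5; needs |A ∩ B| > |A ∖ B| — true.
(d) south: |A| = 6, |A ∩ B| = 3; needs |A ∩ B| ≤ |A ∖ B| — true.
(e) east: |A| = 9, |A ∩ B| = 4; needs |A ∩ B| < |A ∖ B| — true.

4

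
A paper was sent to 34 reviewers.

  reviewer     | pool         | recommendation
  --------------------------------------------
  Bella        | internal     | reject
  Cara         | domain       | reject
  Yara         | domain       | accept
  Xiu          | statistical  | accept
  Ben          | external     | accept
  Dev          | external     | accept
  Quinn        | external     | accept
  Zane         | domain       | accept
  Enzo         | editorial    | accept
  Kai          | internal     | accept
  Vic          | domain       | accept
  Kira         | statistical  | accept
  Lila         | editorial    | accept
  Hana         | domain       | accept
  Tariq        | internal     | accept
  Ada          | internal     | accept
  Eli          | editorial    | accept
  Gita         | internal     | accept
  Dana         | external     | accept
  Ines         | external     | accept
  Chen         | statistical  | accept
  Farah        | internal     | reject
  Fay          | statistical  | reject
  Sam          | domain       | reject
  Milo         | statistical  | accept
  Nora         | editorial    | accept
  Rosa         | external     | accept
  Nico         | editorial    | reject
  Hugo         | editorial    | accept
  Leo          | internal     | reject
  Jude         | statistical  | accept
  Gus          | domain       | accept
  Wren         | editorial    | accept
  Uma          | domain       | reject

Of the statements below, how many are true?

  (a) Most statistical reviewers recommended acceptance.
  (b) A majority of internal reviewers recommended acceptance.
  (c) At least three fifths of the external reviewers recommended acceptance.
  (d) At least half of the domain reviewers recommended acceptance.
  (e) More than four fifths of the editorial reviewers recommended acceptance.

5

(a) statistical: |A| = 6, |A ∩ B| = 5; needs |A ∩ B| > |A ∖ B| — true.
(b) internal: |A| = 7, |A ∩ B| = 4; needs |A ∩ B| > |A ∖ B| — true.
(c) external: |A| = 6, |A ∩ B| = 6; needs |A ∩ B| / |A| ≥ 3/5 — true.
(d) domain: |A| = 8, |A ∩ B| = 5; needs |A ∩ B| ≥ |A ∖ B| — true.
(e) editorial: |A| = 7, |A ∩ B| = 6; needs |A ∩ B| / |A| > 4/5 — true.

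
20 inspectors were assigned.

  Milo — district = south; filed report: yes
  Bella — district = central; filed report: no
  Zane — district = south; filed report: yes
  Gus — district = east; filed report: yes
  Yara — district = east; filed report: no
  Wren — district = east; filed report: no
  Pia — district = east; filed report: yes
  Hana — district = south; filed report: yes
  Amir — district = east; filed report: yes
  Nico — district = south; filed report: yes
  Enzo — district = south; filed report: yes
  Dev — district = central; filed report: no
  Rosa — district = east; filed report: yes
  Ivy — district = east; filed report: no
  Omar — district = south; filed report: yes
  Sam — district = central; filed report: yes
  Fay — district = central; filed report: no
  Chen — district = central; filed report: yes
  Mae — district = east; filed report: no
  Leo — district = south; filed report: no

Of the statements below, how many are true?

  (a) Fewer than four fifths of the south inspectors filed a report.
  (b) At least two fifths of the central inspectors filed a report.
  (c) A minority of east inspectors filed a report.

1

(a) south: |A| = 7, |A ∩ B| = 6; needs |A ∩ B| / |A| < 4/5 — false.
(b) central: |A| = 5, |A ∩ B| = 2; needs |A ∩ B| / |A| ≥ 2/5 — true.
(c) east: |A| = 8, |A ∩ B| = 4; needs |A ∩ B| < |A ∖ B| — false.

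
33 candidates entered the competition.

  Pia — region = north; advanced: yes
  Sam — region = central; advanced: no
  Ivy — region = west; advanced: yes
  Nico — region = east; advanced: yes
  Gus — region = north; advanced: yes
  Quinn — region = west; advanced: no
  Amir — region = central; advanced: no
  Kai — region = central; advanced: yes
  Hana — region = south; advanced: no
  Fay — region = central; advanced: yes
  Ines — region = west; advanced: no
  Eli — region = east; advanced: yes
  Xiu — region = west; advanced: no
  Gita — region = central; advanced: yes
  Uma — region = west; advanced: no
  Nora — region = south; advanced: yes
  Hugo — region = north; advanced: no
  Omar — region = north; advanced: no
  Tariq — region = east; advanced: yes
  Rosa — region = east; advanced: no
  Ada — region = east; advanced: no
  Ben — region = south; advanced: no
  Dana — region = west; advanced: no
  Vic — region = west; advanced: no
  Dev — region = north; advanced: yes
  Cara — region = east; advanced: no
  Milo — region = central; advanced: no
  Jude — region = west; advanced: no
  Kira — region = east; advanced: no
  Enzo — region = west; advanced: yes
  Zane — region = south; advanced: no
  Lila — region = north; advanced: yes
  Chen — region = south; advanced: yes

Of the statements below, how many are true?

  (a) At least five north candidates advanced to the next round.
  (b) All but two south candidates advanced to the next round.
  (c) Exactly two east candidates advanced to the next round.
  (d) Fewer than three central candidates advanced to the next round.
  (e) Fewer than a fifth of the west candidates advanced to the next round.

(a) north: |A| = 6, |A ∩ B| = 4; needs |A ∩ B| ≥ 5 — false.
(b) south: |A| = 5, |A ∩ B| = 2; needs |A ∖ B| = 2 — false.
(c) east: |A| = 7, |A ∩ B| = 3; needs |A ∩ B| = 2 — false.
(d) central: |A| = 6, |A ∩ B| = 3; needs |A ∩ B| < 3 — false.
(e) west: |A| = 9, |A ∩ B| = 2; needs |A ∩ B| / |A| < 1/5 — false.

0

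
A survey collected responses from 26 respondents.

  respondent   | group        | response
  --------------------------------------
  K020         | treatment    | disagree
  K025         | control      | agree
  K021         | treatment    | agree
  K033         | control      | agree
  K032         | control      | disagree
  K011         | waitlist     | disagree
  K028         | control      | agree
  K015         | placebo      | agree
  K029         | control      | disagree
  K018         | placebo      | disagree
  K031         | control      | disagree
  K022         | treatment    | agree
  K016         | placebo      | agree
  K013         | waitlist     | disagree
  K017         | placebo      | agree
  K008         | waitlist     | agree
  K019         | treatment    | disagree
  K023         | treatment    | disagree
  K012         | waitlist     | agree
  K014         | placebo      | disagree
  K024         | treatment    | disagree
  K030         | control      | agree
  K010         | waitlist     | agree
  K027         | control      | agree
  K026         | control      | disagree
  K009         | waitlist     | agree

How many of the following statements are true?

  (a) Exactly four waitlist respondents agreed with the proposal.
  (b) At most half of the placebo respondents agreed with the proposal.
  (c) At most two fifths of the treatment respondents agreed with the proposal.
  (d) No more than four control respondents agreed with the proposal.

2

(a) waitlist: |A| = 6, |A ∩ B| = 4; needs |A ∩ B| = 4 — true.
(b) placebo: |A| = 5, |A ∩ B| = 3; needs |A ∩ B| ≤ |A ∖ B| — false.
(c) treatment: |A| = 6, |A ∩ B| = 2; needs |A ∩ B| / |A| ≤ 2/5 — true.
(d) control: |A| = 9, |A ∩ B| = 5; needs |A ∩ B| ≤ 4 — false.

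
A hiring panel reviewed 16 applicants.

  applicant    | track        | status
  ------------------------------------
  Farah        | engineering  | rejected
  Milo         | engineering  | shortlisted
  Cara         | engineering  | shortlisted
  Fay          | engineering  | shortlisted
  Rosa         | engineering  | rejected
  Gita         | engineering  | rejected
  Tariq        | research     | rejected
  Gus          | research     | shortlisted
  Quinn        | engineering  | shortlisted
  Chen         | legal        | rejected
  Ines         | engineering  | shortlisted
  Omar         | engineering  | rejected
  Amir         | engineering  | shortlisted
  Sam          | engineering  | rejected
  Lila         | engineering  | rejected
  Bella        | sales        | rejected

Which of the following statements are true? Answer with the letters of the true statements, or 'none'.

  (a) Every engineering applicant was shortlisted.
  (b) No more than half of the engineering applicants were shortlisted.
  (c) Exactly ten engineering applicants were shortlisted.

(b)

|A| = 12, |A ∩ B| = 6, |A ∖ B| = 6.
(a) A ⊆ B, i.e. every element of A is in B (|A ∖ B| = 0): fails.
(b) |A ∩ B| ≤ |A ∖ B|: holds.
(c) |A ∩ B| = 10: fails.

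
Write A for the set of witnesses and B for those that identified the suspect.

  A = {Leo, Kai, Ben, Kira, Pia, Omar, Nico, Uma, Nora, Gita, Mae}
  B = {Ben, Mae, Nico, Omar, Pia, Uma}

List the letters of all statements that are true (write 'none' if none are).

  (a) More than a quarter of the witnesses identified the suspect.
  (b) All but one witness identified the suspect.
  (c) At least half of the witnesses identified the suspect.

|A| = 11, |A ∩ B| = 6, |A ∖ B| = 5.
(a) |A ∩ B| / |A| > 1/4: holds.
(b) |A ∖ B| = 1: fails.
(c) |A ∩ B| ≥ |A ∖ B|: holds.

(a), (c)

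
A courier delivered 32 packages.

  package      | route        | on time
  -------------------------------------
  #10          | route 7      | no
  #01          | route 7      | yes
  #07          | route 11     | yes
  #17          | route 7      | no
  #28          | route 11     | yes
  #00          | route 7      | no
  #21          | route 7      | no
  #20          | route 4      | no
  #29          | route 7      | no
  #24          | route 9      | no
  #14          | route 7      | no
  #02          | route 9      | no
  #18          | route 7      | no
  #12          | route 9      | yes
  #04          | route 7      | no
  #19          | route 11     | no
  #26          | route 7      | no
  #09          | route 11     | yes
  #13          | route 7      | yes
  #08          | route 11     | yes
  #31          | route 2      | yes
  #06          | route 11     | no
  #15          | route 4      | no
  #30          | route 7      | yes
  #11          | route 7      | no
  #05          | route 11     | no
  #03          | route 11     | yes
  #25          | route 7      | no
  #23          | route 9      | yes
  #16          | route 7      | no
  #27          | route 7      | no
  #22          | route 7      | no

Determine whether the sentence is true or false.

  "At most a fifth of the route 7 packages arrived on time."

The determiner here denotes the relation: |A ∩ B| / |A| ≤ 1/5.
|A| = 17, |A ∩ B| = 3, |A ∖ B| = 14.
|A ∩ B|/|A| = 3/17, so the statement is true.

True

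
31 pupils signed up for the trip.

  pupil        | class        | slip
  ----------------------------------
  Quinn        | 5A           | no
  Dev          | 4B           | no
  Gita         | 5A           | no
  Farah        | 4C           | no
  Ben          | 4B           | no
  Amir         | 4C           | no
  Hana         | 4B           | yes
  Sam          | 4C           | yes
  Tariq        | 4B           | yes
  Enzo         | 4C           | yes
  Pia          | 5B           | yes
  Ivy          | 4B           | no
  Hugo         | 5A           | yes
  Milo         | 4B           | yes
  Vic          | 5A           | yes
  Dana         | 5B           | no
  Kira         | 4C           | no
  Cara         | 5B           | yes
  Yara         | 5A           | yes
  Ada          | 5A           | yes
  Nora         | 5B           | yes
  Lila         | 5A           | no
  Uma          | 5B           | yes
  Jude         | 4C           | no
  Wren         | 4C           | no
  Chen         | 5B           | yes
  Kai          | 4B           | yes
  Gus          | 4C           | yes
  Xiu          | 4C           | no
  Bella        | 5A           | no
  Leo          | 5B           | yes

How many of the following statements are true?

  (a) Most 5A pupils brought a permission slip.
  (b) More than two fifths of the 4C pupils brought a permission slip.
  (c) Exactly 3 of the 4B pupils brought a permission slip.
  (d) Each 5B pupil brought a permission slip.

0

(a) 5A: |A| = 8, |A ∩ B| = 4; needs |A ∩ B| > |A ∖ B| — false.
(b) 4C: |A| = 9, |A ∩ B| = 3; needs |A ∩ B| / |A| > 2/5 — false.
(c) 4B: |A| = 7, |A ∩ B| = 4; needs |A ∩ B| = 3 — false.
(d) 5B: |A| = 7, |A ∩ B| = 6; needs A ⊆ B, i.e. every element of A is in B (|A ∖ B| = 0) — false.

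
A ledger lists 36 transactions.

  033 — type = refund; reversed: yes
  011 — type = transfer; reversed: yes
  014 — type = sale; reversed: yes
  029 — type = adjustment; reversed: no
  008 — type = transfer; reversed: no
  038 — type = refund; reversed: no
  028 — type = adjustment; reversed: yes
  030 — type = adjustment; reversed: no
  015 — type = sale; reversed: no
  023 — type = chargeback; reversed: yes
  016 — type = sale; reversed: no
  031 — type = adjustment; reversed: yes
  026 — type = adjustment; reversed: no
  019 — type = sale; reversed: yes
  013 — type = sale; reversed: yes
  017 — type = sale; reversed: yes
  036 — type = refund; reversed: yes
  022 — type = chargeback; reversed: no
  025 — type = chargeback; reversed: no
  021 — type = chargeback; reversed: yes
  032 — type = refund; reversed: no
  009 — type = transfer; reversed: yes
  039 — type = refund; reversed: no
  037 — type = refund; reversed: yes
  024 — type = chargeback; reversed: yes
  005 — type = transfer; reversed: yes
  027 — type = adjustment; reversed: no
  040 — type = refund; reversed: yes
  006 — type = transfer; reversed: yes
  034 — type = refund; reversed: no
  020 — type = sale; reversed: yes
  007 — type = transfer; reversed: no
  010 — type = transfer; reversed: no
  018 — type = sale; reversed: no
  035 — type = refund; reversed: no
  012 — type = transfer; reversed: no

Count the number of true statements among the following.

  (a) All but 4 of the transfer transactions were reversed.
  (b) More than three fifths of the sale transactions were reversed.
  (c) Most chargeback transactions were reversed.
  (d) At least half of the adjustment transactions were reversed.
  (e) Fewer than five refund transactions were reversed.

4

(a) transfer: |A| = 8, |A ∩ B| = 4; needs |A ∖ B| = 4 — true.
(b) sale: |A| = 8, |A ∩ B| = 5; needs |A ∩ B| / |A| > 3/5 — true.
(c) chargeback: |A| = 5, |A ∩ B| = 3; needs |A ∩ B| > |A ∖ B| — true.
(d) adjustment: |A| = 6, |A ∩ B| = 2; needs |A ∩ B| ≥ |A ∖ B| — false.
(e) refund: |A| = 9, |A ∩ B| = 4; needs |A ∩ B| < 5 — true.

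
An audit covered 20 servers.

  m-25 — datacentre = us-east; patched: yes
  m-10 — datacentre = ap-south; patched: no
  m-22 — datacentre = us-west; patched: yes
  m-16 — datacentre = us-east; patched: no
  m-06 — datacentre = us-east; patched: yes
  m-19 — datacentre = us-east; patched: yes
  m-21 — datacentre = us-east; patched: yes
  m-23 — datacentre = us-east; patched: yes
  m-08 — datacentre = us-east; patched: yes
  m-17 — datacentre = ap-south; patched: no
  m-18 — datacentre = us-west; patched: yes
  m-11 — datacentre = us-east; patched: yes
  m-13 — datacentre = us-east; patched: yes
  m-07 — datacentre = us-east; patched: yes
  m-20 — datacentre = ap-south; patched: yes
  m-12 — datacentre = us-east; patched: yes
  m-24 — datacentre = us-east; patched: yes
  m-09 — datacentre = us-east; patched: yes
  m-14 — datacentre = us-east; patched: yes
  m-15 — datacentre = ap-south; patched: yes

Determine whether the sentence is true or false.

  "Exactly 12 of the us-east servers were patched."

False

The determiner here denotes the relation: |A ∩ B| = 12.
A (the restrictor) = {m-25, m-16, m-06, m-19, m-21, m-23, m-08, m-11, m-13, m-07, m-12, m-24, m-09, m-14}, |A| = 14.
A ∩ B = {m-25, m-06, m-19, m-21, m-23, m-08, m-11, m-13, m-07, m-12, m-24, m-09, m-14}, so |A ∩ B| = 13.
|A ∩ B| = 13, so the statement is false.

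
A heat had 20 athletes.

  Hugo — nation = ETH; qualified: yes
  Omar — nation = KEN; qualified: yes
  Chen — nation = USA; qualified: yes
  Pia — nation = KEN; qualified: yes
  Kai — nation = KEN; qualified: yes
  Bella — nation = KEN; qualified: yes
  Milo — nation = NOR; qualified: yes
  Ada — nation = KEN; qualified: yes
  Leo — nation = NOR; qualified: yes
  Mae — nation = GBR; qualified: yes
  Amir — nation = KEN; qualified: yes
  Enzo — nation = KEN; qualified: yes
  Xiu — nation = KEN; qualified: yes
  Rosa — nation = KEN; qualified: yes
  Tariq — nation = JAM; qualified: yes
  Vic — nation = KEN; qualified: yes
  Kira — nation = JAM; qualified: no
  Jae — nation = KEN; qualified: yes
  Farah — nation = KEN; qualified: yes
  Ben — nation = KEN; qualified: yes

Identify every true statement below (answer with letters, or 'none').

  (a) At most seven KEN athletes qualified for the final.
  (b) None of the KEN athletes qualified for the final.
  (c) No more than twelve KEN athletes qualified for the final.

|A| = 13, |A ∩ B| = 13, |A ∖ B| = 0.
(a) |A ∩ B| ≤ 7: fails.
(b) A ∩ B = ∅ (|A ∩ B| = 0): fails.
(c) |A ∩ B| ≤ 12: fails.

none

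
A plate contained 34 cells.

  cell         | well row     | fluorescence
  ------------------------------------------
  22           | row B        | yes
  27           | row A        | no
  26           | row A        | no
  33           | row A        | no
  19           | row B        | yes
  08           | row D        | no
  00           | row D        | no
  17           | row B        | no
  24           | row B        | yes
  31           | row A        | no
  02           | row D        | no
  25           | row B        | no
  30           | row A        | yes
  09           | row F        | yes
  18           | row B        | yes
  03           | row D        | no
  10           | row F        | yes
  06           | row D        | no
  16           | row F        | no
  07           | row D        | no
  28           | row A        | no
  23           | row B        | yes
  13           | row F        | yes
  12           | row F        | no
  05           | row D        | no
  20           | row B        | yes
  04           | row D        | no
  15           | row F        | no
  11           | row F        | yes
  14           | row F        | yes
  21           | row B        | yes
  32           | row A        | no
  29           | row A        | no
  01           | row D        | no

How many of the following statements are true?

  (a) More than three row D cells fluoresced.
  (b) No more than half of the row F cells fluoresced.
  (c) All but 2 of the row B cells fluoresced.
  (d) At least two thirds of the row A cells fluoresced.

1

(a) row D: |A| = 9, |A ∩ B| = 0; needs |A ∩ B| > 3 — false.
(b) row F: |A| = 8, |A ∩ B| = 5; needs |A ∩ B| ≤ |A ∖ B| — false.
(c) row B: |A| = 9, |A ∩ B| = 7; needs |A ∖ B| = 2 — true.
(d) row A: |A| = 8, |A ∩ B| = 1; needs |A ∩ B| / |A| ≥ 2/3 — false.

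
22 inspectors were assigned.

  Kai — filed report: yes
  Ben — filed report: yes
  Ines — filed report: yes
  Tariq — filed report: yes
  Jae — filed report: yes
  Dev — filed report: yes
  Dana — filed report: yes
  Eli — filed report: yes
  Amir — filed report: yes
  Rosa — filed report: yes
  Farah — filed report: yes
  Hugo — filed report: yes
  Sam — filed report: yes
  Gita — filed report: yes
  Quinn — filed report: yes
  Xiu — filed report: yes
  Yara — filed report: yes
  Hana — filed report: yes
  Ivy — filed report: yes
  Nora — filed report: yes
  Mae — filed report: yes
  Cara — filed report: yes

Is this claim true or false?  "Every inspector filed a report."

True

'Every inspector filed a report' holds iff A ⊆ B, i.e. every element of A is in B (|A ∖ B| = 0).
|A| = 22, |A ∩ B| = 22, |A ∖ B| = 0.
So the statement is true.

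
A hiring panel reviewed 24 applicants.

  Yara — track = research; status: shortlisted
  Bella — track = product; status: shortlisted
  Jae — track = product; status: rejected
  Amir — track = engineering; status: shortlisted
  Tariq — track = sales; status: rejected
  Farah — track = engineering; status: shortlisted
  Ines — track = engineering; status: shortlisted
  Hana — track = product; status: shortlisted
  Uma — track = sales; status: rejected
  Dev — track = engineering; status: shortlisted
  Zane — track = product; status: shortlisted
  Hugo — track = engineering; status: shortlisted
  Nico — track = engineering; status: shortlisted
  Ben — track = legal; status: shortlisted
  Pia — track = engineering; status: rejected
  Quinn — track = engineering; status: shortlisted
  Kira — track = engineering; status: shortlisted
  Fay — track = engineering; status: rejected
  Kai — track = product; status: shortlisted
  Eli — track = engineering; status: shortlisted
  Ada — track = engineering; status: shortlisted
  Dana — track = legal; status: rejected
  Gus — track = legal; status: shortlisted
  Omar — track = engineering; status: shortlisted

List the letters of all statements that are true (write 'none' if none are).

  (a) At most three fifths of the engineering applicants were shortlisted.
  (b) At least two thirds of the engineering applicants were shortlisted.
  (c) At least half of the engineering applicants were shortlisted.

(b), (c)

|A| = 13, |A ∩ B| = 11, |A ∖ B| = 2.
(a) |A ∩ B| / |A| ≤ 3/5: fails.
(b) |A ∩ B| / |A| ≥ 2/3: holds.
(c) |A ∩ B| ≥ |A ∖ B|: holds.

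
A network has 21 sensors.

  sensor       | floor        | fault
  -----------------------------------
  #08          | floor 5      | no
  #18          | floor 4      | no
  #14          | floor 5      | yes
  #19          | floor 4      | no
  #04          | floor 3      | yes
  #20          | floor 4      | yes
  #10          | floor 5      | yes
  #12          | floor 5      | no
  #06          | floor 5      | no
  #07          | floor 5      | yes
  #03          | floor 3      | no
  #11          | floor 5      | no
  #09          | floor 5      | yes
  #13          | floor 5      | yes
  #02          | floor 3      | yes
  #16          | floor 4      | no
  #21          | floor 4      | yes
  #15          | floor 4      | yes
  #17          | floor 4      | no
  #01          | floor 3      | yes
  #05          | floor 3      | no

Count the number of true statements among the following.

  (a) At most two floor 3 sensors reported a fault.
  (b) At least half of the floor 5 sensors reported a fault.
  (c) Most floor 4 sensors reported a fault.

1

(a) floor 3: |A| = 5, |A ∩ B| = 3; needs |A ∩ B| ≤ 2 — false.
(b) floor 5: |A| = 9, |A ∩ B| = 5; needs |A ∩ B| ≥ |A ∖ B| — true.
(c) floor 4: |A| = 7, |A ∩ B| = 3; needs |A ∩ B| > |A ∖ B| — false.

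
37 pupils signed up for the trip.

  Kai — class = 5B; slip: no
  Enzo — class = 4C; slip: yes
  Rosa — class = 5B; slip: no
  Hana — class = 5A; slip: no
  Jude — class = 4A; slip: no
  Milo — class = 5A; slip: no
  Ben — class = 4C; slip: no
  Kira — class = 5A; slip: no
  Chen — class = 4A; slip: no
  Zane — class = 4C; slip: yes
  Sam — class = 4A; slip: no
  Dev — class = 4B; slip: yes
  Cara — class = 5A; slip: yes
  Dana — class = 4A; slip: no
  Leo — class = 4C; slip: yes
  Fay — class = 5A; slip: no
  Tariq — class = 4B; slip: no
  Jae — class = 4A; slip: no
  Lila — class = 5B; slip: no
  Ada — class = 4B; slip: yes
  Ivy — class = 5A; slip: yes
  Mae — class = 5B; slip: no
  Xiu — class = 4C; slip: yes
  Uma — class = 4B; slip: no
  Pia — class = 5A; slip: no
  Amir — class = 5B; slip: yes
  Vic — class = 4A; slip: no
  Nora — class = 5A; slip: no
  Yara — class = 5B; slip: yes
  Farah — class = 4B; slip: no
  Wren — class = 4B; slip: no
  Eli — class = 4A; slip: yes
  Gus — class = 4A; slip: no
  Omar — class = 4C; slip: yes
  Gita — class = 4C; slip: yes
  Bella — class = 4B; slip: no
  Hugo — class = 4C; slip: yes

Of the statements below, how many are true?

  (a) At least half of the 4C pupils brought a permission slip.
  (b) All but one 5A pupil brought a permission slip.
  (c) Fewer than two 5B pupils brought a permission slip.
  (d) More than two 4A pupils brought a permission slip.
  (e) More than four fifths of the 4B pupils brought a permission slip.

(a) 4C: |A| = 8, |A ∩ B| = 7; needs |A ∩ B| ≥ |A ∖ B| — true.
(b) 5A: |A| = 8, |A ∩ B| = 2; needs |A ∖ B| = 1 — false.
(c) 5B: |A| = 6, |A ∩ B| = 2; needs |A ∩ B| < 2 — false.
(d) 4A: |A| = 8, |A ∩ B| = 1; needs |A ∩ B| > 2 — false.
(e) 4B: |A| = 7, |A ∩ B| = 2; needs |A ∩ B| / |A| > 4/5 — false.

1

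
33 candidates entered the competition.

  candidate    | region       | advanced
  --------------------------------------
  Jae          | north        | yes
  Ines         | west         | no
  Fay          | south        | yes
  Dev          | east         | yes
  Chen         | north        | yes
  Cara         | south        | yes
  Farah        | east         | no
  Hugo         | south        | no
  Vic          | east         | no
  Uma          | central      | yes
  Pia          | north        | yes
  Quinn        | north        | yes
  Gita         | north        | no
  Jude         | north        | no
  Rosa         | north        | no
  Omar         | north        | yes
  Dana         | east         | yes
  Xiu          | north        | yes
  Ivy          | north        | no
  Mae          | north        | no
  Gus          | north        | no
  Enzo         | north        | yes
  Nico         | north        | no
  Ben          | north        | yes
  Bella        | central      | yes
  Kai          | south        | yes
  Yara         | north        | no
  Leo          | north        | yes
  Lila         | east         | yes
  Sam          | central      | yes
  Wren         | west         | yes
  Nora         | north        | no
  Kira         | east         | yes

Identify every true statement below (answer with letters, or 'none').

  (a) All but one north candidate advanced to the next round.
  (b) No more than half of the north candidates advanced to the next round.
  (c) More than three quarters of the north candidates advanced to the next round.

(b)

|A| = 18, |A ∩ B| = 9, |A ∖ B| = 9.
(a) |A ∖ B| = 1: fails.
(b) |A ∩ B| ≤ |A ∖ B|: holds.
(c) |A ∩ B| / |A| > 3/4: fails.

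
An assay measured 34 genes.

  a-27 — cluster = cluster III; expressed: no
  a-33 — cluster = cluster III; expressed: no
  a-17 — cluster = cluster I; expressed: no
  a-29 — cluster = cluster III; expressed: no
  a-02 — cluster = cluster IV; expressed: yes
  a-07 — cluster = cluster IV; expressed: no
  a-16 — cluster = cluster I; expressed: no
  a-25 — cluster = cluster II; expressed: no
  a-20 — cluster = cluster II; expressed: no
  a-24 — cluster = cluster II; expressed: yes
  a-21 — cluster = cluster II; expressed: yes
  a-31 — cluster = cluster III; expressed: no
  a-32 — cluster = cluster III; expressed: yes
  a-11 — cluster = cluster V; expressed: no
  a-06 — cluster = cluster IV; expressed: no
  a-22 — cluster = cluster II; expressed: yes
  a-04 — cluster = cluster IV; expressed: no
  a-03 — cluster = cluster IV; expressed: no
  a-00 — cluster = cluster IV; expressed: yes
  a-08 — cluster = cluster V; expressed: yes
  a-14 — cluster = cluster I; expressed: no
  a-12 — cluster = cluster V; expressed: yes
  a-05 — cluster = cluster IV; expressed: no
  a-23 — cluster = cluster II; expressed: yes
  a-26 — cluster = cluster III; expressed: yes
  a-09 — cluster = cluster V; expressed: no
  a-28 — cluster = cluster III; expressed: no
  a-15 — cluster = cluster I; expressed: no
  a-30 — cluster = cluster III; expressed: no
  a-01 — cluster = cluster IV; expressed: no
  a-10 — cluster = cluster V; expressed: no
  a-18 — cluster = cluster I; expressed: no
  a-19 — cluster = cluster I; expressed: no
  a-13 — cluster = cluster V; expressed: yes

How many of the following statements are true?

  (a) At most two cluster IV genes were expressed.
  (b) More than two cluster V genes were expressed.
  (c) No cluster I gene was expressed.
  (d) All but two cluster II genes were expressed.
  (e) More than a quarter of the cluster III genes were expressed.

4

(a) cluster IV: |A| = 8, |A ∩ B| = 2; needs |A ∩ B| ≤ 2 — true.
(b) cluster V: |A| = 6, |A ∩ B| = 3; needs |A ∩ B| > 2 — true.
(c) cluster I: |A| = 6, |A ∩ B| = 0; needs A ∩ B = ∅ (|A ∩ B| = 0) — true.
(d) cluster II: |A| = 6, |A ∩ B| = 4; needs |A ∖ B| = 2 — true.
(e) cluster III: |A| = 8, |A ∩ B| = 2; needs |A ∩ B| / |A| > 1/4 — false.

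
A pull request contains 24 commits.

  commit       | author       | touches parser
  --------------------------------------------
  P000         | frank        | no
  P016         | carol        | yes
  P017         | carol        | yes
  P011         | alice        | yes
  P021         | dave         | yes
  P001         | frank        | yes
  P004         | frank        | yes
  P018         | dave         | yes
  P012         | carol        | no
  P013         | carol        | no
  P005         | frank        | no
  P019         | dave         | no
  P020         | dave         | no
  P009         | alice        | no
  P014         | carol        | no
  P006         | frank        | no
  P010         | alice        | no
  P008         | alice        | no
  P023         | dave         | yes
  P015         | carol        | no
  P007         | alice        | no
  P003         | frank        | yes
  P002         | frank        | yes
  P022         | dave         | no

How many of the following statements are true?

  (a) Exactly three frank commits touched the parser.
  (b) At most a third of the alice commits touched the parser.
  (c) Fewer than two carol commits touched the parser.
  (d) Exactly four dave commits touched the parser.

1

(a) frank: |A| = 7, |A ∩ B| = 4; needs |A ∩ B| = 3 — false.
(b) alice: |A| = 5, |A ∩ B| = 1; needs |A ∩ B| / |A| ≤ 1/3 — true.
(c) carol: |A| = 6, |A ∩ B| = 2; needs |A ∩ B| < 2 — false.
(d) dave: |A| = 6, |A ∩ B| = 3; needs |A ∩ B| = 4 — false.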